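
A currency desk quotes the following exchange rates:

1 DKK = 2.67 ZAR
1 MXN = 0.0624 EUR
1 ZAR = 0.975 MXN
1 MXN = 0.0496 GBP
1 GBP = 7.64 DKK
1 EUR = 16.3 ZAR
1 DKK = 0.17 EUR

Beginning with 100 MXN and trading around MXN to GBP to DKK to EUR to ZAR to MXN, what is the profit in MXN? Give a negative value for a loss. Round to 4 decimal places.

2.3802

100 MXN × 0.0496 = 4.96 GBP
4.96 GBP × 7.64 = 37.8944 DKK
37.8944 DKK × 0.17 = 6.442048 EUR
6.442048 EUR × 16.3 = 105.0053824 ZAR
105.0053824 ZAR × 0.975 = 102.38024784 MXN
Net change: 102.38024784 − 100 = 2.38024784 MXN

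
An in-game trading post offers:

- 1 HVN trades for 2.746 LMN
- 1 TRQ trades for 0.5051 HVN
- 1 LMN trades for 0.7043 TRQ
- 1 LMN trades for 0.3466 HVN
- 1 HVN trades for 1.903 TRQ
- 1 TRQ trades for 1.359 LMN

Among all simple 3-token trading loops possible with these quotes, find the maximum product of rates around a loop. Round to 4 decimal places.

TRQ→HVN→LMN→TRQ: 0.5051 × 2.746 × 0.7043 = 0.97687
TRQ→LMN→HVN→TRQ: 1.359 × 0.3466 × 1.903 = 0.89637
Maximum is TRQ→HVN→LMN→TRQ at 0.9769; no arbitrage — every cycle loses value.

0.9769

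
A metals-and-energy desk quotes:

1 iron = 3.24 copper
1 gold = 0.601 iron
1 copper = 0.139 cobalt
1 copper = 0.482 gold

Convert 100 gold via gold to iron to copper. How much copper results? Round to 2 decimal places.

100 gold × 0.601 = 60.1 iron
60.1 iron × 3.24 = 194.724 copper

194.72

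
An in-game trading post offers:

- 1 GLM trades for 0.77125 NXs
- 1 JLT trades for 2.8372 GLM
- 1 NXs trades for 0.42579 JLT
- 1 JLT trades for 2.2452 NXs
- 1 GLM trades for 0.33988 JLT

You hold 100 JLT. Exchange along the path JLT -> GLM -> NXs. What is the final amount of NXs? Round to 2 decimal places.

100 JLT × 2.8372 = 283.72 GLM
283.72 GLM × 0.77125 = 218.81905 NXs

218.82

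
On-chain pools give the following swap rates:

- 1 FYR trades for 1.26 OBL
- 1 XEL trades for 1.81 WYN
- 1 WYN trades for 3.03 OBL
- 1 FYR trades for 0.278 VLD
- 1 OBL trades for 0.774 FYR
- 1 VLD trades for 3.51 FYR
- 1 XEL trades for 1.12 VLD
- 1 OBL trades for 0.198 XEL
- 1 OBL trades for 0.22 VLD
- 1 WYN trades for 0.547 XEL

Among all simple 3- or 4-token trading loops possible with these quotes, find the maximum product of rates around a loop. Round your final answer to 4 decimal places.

1.0859

WYN→OBL→XEL→WYN: 3.03 × 0.198 × 1.81 = 1.08589
VLD→FYR→OBL→XEL→VLD: 3.51 × 1.26 × 0.198 × 1.12 = 0.98076
VLD→FYR→OBL→VLD: 3.51 × 1.26 × 0.22 = 0.97297
Maximum is WYN→OBL→XEL→WYN at 1.0859; arbitrage exists.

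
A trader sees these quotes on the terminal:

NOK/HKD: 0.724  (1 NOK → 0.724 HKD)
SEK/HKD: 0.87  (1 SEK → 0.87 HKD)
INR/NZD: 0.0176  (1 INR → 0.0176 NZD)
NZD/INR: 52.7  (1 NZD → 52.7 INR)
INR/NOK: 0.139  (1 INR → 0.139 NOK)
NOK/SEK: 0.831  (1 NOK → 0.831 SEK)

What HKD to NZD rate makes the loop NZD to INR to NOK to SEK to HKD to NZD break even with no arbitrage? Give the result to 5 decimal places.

0.18882

Known legs of the cycle: 52.7 × 0.139 × 0.831 × 0.87 = 5.295972141
For no arbitrage the full-cycle product must be 1, so the missing rate is 1 / 5.295972141 ≈ 0.1888227.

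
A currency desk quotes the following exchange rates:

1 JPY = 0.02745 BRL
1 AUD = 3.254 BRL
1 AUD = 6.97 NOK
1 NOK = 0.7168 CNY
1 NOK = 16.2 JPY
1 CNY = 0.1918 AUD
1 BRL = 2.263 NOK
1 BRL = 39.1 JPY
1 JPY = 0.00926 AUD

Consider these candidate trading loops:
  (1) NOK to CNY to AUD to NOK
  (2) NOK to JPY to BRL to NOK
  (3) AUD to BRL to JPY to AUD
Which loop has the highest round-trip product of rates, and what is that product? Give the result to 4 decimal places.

(1) 0.7168 × 0.1918 × 6.97 = 0.95825
(2) 16.2 × 0.02745 × 2.263 = 1.00633
(3) 3.254 × 39.1 × 0.00926 = 1.17816
Highest is cycle (3) at 1.1782 (>1, arbitrage).

1.1782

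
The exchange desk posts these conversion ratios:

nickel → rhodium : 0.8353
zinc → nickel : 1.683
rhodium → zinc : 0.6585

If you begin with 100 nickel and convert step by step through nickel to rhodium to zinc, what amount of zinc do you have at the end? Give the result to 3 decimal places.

55.005

100 nickel × 0.8353 = 83.53 rhodium
83.53 rhodium × 0.6585 = 55.004505 zinc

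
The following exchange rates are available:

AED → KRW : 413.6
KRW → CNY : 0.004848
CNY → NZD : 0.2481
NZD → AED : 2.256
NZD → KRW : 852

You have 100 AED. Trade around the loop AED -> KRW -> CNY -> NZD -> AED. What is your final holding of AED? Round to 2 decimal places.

100 AED × 413.6 = 41360 KRW
41360 KRW × 0.004848 = 200.51328 CNY
200.51328 CNY × 0.2481 = 49.747344768 NZD
49.747344768 NZD × 2.256 = 112.230009796608 AED

112.23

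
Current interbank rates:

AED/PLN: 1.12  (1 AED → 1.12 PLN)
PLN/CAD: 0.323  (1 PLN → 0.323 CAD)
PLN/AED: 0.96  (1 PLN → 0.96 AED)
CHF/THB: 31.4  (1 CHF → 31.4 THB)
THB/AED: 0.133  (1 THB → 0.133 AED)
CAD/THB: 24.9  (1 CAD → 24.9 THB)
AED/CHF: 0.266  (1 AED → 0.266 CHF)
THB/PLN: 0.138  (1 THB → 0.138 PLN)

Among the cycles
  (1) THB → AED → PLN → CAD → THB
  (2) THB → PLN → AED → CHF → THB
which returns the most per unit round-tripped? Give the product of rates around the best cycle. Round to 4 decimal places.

1.1980

(1) 0.133 × 1.12 × 0.323 × 24.9 = 1.19804
(2) 0.138 × 0.96 × 0.266 × 31.4 = 1.10653
Highest is cycle (1) at 1.1980 (>1, arbitrage).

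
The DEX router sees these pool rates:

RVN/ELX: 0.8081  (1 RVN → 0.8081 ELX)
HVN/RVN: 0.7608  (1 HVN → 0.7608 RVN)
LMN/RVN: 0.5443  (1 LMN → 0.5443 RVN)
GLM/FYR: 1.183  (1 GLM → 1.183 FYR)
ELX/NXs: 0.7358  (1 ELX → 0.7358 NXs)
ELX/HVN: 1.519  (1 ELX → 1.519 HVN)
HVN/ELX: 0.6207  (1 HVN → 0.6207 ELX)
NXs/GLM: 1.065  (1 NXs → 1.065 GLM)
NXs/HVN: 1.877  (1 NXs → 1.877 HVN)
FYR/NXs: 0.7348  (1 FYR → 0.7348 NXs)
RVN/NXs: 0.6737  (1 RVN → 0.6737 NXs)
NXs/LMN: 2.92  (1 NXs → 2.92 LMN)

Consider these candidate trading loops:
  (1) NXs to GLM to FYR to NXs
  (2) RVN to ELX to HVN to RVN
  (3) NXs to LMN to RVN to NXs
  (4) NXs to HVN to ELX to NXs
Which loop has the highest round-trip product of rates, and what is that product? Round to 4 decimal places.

(1) 1.065 × 1.183 × 0.7348 = 0.92577
(2) 0.8081 × 1.519 × 0.7608 = 0.93388
(3) 2.92 × 0.5443 × 0.6737 = 1.07075
(4) 1.877 × 0.6207 × 0.7358 = 0.85725
Highest is cycle (3) at 1.0707 (>1, arbitrage).

1.0707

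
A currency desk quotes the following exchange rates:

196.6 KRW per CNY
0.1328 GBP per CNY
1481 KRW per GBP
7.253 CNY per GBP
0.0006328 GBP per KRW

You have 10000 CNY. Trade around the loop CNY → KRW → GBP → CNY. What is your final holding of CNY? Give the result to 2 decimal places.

10000 CNY × 196.6 = 1966000 KRW
1966000 KRW × 0.0006328 = 1244.0848 GBP
1244.0848 GBP × 7.253 = 9023.3470544 CNY

9023.35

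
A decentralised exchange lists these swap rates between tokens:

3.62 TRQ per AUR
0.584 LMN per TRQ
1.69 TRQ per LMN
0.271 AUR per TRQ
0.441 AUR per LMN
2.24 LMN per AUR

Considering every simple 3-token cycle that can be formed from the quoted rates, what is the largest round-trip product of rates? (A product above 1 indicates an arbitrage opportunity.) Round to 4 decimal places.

AUR→LMN→TRQ→AUR: 2.24 × 1.69 × 0.271 = 1.02590
AUR→TRQ→LMN→AUR: 3.62 × 0.584 × 0.441 = 0.93231
Maximum is AUR→LMN→TRQ→AUR at 1.0259; arbitrage exists.

1.0259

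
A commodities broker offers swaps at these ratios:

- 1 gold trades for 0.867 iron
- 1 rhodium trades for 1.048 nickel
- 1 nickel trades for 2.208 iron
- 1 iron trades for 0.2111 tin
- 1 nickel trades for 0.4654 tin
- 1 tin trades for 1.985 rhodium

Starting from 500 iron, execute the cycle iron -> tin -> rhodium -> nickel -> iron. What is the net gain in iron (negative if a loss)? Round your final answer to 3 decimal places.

500 iron × 0.2111 = 105.55 tin
105.55 tin × 1.985 = 209.51675 rhodium
209.51675 rhodium × 1.048 = 219.573554 nickel
219.573554 nickel × 2.208 = 484.818407232 iron
Net change: 484.818407232 − 500 = -15.181592768 iron

-15.182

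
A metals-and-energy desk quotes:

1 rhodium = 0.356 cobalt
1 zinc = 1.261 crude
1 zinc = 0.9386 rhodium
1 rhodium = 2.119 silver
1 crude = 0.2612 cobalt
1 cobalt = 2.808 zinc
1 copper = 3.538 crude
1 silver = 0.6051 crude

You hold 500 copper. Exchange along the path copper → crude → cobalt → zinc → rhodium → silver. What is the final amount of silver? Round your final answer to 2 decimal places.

500 copper × 3.538 = 1769 crude
1769 crude × 0.2612 = 462.0628 cobalt
462.0628 cobalt × 2.808 = 1297.4723424 zinc
1297.4723424 zinc × 0.9386 = 1217.80754057664 rhodium
1217.80754057664 rhodium × 2.119 = 2580.53417848190016 silver

2580.53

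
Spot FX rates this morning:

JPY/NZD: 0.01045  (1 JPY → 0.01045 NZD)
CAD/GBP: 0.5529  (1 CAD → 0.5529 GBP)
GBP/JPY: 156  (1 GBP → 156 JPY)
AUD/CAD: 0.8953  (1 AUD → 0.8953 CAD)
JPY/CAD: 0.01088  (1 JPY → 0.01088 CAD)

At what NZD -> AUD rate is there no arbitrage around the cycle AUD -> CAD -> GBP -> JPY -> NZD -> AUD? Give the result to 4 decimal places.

Known legs of the cycle: 0.8953 × 0.5529 × 156 × 0.01045 = 0.806967535374
For no arbitrage the full-cycle product must be 1, so the missing rate is 1 / 0.806967535374 ≈ 1.239207.

1.2392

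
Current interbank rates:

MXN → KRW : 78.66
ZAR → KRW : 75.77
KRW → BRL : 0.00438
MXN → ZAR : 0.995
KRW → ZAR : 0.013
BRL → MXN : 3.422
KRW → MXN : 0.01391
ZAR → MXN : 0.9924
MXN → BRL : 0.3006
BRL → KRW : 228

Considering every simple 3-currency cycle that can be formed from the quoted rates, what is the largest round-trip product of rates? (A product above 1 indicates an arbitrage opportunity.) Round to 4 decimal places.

1.1790

MXN→KRW→BRL→MXN: 78.66 × 0.00438 × 3.422 = 1.17898
MXN→ZAR→KRW→MXN: 0.995 × 75.77 × 0.01391 = 1.04869
MXN→KRW→ZAR→MXN: 78.66 × 0.013 × 0.9924 = 1.01481
MXN→BRL→KRW→MXN: 0.3006 × 228 × 0.01391 = 0.95335
Maximum is MXN→KRW→BRL→MXN at 1.1790; arbitrage exists.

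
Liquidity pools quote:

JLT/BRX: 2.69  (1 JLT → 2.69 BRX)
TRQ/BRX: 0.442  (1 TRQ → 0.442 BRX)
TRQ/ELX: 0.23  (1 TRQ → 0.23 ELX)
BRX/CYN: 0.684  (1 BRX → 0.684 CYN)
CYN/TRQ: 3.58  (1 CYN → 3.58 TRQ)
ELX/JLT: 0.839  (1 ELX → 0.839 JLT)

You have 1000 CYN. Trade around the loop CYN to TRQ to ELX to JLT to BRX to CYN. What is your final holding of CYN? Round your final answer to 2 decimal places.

1000 CYN × 3.58 = 3580 TRQ
3580 TRQ × 0.23 = 823.4 ELX
823.4 ELX × 0.839 = 690.8326 JLT
690.8326 JLT × 2.69 = 1858.339694 BRX
1858.339694 BRX × 0.684 = 1271.104350696 CYN

1271.10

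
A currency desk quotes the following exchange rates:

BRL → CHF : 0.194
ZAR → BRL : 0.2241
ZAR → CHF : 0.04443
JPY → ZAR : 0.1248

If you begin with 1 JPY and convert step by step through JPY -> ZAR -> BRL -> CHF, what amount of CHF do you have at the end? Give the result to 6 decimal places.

1 JPY × 0.1248 = 0.1248 ZAR
0.1248 ZAR × 0.2241 = 0.02796768 BRL
0.02796768 BRL × 0.194 = 0.00542572992 CHF

0.005426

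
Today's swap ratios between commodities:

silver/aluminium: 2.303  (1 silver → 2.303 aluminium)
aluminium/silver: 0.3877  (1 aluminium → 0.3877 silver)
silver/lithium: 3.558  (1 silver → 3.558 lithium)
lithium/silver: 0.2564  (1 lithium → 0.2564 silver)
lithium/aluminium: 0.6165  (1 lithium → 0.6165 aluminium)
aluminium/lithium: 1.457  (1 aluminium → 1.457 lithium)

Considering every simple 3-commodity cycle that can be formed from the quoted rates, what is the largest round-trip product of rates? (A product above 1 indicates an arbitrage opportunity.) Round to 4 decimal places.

aluminium→lithium→silver→aluminium: 1.457 × 0.2564 × 2.303 = 0.86034
aluminium→silver→lithium→aluminium: 0.3877 × 3.558 × 0.6165 = 0.85042
Maximum is aluminium→lithium→silver→aluminium at 0.8603; no arbitrage — every cycle loses value.

0.8603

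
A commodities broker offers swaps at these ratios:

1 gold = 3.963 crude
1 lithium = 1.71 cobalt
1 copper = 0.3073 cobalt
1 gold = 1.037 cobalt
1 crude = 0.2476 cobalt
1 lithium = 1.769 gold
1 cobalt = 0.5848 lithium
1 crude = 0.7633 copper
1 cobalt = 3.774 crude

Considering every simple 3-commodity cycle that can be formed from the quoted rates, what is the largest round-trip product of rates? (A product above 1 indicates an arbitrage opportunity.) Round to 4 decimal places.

1.0728

gold→cobalt→lithium→gold: 1.037 × 0.5848 × 1.769 = 1.07279
cobalt→crude→copper→cobalt: 3.774 × 0.7633 × 0.3073 = 0.88524
Maximum is gold→cobalt→lithium→gold at 1.0728; arbitrage exists.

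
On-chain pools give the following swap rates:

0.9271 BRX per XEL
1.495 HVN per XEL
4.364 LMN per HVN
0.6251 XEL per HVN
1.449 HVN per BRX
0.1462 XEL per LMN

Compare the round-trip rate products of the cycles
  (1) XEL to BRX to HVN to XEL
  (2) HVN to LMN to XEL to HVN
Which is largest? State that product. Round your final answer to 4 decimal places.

(1) 0.9271 × 1.449 × 0.6251 = 0.83974
(2) 4.364 × 0.1462 × 1.495 = 0.95384
Highest is cycle (2) at 0.9538 (≤1, no arbitrage).

0.9538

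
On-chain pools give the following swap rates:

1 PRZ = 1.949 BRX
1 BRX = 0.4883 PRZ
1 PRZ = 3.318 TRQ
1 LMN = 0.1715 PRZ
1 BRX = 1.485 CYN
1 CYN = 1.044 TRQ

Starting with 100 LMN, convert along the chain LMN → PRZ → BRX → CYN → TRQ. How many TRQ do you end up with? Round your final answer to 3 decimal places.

100 LMN × 0.1715 = 17.15 PRZ
17.15 PRZ × 1.949 = 33.42535 BRX
33.42535 BRX × 1.485 = 49.63664475 CYN
49.63664475 CYN × 1.044 = 51.820657119 TRQ

51.821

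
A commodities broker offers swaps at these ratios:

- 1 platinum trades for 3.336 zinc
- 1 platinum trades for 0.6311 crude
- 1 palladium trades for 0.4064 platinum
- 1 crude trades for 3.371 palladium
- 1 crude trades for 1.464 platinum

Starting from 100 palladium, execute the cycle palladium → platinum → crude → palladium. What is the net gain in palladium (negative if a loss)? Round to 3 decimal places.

100 palladium × 0.4064 = 40.64 platinum
40.64 platinum × 0.6311 = 25.647904 crude
25.647904 crude × 3.371 = 86.459084384 palladium
Net change: 86.459084384 − 100 = -13.540915616 palladium

-13.541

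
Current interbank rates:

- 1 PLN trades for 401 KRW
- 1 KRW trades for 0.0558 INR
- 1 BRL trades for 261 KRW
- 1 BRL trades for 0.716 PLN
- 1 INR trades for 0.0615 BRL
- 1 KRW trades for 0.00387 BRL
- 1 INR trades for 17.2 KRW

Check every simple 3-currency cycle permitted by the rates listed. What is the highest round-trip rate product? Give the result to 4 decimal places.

1.1111

KRW→BRL→PLN→KRW: 0.00387 × 0.716 × 401 = 1.11114
INR→BRL→KRW→INR: 0.0615 × 261 × 0.0558 = 0.89567
Maximum is KRW→BRL→PLN→KRW at 1.1111; arbitrage exists.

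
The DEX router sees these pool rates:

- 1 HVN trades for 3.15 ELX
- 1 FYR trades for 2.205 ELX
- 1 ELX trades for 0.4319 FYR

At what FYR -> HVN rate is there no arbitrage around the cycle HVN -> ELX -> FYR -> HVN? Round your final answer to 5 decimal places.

0.73503

Known legs of the cycle: 3.15 × 0.4319 = 1.360485
For no arbitrage the full-cycle product must be 1, so the missing rate is 1 / 1.360485 ≈ 0.7350320.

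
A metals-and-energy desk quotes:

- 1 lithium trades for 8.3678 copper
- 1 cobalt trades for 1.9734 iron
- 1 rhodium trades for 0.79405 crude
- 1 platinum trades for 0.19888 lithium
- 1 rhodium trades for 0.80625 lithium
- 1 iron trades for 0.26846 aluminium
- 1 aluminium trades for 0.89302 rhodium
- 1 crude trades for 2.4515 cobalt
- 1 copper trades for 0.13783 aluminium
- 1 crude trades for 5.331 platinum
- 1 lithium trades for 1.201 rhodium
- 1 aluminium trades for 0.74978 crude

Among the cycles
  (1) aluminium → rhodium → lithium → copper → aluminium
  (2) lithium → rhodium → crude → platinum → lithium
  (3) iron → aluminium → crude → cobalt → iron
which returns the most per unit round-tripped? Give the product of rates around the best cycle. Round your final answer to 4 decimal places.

(1) 0.89302 × 0.80625 × 8.3678 × 0.13783 = 0.83040
(2) 1.201 × 0.79405 × 5.331 × 0.19888 = 1.01109
(3) 0.26846 × 0.74978 × 2.4515 × 1.9734 = 0.97378
Highest is cycle (2) at 1.0111 (>1, arbitrage).

1.0111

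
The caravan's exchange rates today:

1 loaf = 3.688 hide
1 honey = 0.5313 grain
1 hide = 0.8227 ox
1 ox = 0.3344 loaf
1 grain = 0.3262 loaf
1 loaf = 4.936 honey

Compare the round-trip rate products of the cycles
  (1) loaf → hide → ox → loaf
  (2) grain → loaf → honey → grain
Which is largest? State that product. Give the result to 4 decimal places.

1.0146

(1) 3.688 × 0.8227 × 0.3344 = 1.01461
(2) 0.3262 × 4.936 × 0.5313 = 0.85546
Highest is cycle (1) at 1.0146 (>1, arbitrage).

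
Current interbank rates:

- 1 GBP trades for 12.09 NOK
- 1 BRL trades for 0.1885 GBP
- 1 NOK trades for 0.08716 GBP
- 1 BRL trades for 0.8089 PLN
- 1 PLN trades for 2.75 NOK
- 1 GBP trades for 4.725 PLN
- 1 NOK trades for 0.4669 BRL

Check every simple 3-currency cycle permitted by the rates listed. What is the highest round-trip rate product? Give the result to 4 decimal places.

1.1325

GBP→PLN→NOK→GBP: 4.725 × 2.75 × 0.08716 = 1.13254
BRL→GBP→NOK→BRL: 0.1885 × 12.09 × 0.4669 = 1.06405
BRL→PLN→NOK→BRL: 0.8089 × 2.75 × 0.4669 = 1.03861
Maximum is GBP→PLN→NOK→GBP at 1.1325; arbitrage exists.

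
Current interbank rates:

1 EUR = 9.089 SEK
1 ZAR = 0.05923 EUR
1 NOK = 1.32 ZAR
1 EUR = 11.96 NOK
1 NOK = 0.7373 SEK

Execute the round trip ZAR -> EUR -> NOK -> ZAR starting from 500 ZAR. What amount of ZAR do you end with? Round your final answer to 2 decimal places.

500 ZAR × 0.05923 = 29.615 EUR
29.615 EUR × 11.96 = 354.1954 NOK
354.1954 NOK × 1.32 = 467.537928 ZAR

467.54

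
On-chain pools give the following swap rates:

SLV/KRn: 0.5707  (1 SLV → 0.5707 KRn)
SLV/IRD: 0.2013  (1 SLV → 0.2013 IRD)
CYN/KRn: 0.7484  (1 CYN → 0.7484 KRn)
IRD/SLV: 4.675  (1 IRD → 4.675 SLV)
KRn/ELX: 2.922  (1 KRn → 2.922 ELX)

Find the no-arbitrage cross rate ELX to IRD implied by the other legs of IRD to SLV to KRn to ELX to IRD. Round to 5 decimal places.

Known legs of the cycle: 4.675 × 0.5707 × 2.922 = 7.795961745
For no arbitrage the full-cycle product must be 1, so the missing rate is 1 / 7.795961745 ≈ 0.1282715.

0.12827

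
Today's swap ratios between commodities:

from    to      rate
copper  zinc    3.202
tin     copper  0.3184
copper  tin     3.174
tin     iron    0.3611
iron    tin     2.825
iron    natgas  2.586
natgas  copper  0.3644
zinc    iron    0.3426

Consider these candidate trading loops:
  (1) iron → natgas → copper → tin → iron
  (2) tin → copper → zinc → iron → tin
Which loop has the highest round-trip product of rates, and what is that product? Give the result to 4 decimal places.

(1) 2.586 × 0.3644 × 3.174 × 0.3611 = 1.08004
(2) 0.3184 × 3.202 × 0.3426 × 2.825 = 0.98673
Highest is cycle (1) at 1.0800 (>1, arbitrage).

1.0800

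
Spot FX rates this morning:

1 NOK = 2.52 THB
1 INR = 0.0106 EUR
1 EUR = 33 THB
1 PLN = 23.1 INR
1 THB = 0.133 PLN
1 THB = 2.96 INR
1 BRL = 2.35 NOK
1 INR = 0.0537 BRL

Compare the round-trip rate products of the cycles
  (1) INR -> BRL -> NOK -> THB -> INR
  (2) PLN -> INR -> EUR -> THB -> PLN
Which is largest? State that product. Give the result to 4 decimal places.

(1) 0.0537 × 2.35 × 2.52 × 2.96 = 0.94131
(2) 23.1 × 0.0106 × 33 × 0.133 = 1.07469
Highest is cycle (2) at 1.0747 (>1, arbitrage).

1.0747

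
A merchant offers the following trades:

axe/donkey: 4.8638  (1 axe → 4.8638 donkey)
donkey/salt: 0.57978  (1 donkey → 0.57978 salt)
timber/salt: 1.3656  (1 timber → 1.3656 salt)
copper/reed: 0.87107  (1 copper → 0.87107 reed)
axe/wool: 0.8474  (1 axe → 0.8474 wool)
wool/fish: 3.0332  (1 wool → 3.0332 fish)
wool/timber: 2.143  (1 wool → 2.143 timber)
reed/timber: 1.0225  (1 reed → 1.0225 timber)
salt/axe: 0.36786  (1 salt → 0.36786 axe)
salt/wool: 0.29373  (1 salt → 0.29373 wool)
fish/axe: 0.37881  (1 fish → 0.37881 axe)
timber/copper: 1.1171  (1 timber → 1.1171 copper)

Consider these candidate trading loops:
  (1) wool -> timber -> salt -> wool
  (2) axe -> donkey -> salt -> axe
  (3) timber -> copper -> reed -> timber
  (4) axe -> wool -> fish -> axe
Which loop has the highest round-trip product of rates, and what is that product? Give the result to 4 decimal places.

1.0373

(1) 2.143 × 1.3656 × 0.29373 = 0.85960
(2) 4.8638 × 0.57978 × 0.36786 = 1.03734
(3) 1.1171 × 0.87107 × 1.0225 = 0.99497
(4) 0.8474 × 3.0332 × 0.37881 = 0.97367
Highest is cycle (2) at 1.0373 (>1, arbitrage).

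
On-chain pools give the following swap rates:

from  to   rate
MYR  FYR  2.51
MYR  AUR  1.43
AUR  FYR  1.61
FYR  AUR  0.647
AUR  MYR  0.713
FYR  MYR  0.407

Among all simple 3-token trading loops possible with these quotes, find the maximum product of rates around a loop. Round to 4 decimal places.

1.1579

AUR→MYR→FYR→AUR: 0.713 × 2.51 × 0.647 = 1.15789
AUR→FYR→MYR→AUR: 1.61 × 0.407 × 1.43 = 0.93704
Maximum is AUR→MYR→FYR→AUR at 1.1579; arbitrage exists.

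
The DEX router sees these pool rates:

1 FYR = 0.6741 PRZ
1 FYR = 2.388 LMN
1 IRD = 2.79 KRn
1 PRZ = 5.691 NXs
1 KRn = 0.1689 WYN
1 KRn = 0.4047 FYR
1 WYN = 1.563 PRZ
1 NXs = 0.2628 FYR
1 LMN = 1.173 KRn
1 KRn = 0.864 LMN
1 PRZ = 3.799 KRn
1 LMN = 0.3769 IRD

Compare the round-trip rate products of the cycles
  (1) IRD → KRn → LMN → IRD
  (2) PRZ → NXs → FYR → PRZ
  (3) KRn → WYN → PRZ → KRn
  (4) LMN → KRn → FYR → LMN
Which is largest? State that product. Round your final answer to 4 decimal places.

1.1336

(1) 2.79 × 0.864 × 0.3769 = 0.90854
(2) 5.691 × 0.2628 × 0.6741 = 1.00818
(3) 0.1689 × 1.563 × 3.799 = 1.00290
(4) 1.173 × 0.4047 × 2.388 = 1.13361
Highest is cycle (4) at 1.1336 (>1, arbitrage).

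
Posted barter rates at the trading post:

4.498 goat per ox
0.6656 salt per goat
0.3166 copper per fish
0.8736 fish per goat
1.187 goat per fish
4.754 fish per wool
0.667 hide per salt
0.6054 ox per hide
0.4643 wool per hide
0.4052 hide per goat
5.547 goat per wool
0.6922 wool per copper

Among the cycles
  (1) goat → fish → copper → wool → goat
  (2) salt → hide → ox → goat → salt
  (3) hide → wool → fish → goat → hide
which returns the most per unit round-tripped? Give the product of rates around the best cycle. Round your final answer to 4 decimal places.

(1) 0.8736 × 0.3166 × 0.6922 × 5.547 = 1.06197
(2) 0.667 × 0.6054 × 4.498 × 0.6656 = 1.20893
(3) 0.4643 × 4.754 × 1.187 × 0.4052 = 1.06164
Highest is cycle (2) at 1.2089 (>1, arbitrage).

1.2089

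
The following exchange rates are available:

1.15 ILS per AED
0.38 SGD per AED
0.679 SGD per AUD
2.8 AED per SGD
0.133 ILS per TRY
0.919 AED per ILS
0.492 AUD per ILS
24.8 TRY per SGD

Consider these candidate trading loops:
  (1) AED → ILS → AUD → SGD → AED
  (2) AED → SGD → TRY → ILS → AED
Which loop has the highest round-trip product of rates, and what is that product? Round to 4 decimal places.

(1) 1.15 × 0.492 × 0.679 × 2.8 = 1.07570
(2) 0.38 × 24.8 × 0.133 × 0.919 = 1.15187
Highest is cycle (2) at 1.1519 (>1, arbitrage).

1.1519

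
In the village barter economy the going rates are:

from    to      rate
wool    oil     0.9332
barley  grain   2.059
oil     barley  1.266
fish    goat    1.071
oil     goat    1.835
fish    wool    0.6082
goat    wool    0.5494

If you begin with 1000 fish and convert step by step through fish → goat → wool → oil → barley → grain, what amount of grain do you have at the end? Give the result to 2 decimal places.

1431.34

1000 fish × 1.071 = 1071 goat
1071 goat × 0.5494 = 588.4074 wool
588.4074 wool × 0.9332 = 549.10178568 oil
549.10178568 oil × 1.266 = 695.16286067088 barley
695.16286067088 barley × 2.059 = 1431.34033012134192 grain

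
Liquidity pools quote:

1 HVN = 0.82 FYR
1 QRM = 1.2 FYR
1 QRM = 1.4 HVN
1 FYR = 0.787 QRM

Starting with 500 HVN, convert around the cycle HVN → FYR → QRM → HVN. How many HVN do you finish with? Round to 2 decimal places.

451.74

500 HVN × 0.82 = 410 FYR
410 FYR × 0.787 = 322.67 QRM
322.67 QRM × 1.4 = 451.738 HVN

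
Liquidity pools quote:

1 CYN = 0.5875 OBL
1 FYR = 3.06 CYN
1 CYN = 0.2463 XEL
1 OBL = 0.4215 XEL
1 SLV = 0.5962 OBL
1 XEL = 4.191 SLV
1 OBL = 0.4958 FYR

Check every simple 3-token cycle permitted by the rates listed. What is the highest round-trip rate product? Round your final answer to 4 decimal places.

1.0532

SLV→OBL→XEL→SLV: 0.5962 × 0.4215 × 4.191 = 1.05319
CYN→OBL→FYR→CYN: 0.5875 × 0.4958 × 3.06 = 0.89132
Maximum is SLV→OBL→XEL→SLV at 1.0532; arbitrage exists.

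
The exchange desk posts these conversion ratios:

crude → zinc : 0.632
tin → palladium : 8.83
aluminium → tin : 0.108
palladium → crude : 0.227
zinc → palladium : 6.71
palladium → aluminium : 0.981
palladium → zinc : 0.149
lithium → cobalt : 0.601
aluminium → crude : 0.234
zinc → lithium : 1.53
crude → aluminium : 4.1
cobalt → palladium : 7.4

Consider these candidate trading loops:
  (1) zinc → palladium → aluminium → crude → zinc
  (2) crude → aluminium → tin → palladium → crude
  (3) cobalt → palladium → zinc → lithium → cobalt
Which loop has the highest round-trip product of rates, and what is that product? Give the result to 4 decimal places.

1.0139

(1) 6.71 × 0.981 × 0.234 × 0.632 = 0.97347
(2) 4.1 × 0.108 × 8.83 × 0.227 = 0.88755
(3) 7.4 × 0.149 × 1.53 × 0.601 = 1.01387
Highest is cycle (3) at 1.0139 (>1, arbitrage).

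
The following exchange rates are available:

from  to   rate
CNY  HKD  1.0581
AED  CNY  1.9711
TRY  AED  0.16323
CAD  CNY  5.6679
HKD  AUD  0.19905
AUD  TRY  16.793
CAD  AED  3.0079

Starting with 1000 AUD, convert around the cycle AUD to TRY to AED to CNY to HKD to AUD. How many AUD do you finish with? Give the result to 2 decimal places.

1000 AUD × 16.793 = 16793 TRY
16793 TRY × 0.16323 = 2741.12139 AED
2741.12139 AED × 1.9711 = 5403.024371829 CNY
5403.024371829 CNY × 1.0581 = 5716.9400878322649 HKD
5716.9400878322649 HKD × 0.19905 = 1137.956924483012328345 AUD

1137.96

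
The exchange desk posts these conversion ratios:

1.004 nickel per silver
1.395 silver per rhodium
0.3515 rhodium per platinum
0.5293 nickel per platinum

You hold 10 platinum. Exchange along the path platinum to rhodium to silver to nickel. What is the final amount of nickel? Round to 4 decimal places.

4.9230

10 platinum × 0.3515 = 3.515 rhodium
3.515 rhodium × 1.395 = 4.903425 silver
4.903425 silver × 1.004 = 4.9230387 nickel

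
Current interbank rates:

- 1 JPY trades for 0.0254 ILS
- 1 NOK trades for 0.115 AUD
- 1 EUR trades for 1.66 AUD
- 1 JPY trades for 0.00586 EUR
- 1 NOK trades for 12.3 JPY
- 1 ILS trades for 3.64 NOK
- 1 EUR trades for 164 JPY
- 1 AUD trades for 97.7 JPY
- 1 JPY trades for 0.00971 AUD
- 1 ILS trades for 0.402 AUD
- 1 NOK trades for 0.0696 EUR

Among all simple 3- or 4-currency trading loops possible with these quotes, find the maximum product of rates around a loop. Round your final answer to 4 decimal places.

1.1372

JPY→ILS→NOK→JPY: 0.0254 × 3.64 × 12.3 = 1.13721
JPY→ILS→NOK→EUR→JPY: 0.0254 × 3.64 × 0.0696 × 164 = 1.05533
JPY→ILS→NOK→AUD→JPY: 0.0254 × 3.64 × 0.115 × 97.7 = 1.03879
JPY→ILS→AUD→JPY: 0.0254 × 0.402 × 97.7 = 0.99760
JPY→EUR→AUD→JPY: 0.00586 × 1.66 × 97.7 = 0.95039
Maximum is JPY→ILS→NOK→JPY at 1.1372; arbitrage exists.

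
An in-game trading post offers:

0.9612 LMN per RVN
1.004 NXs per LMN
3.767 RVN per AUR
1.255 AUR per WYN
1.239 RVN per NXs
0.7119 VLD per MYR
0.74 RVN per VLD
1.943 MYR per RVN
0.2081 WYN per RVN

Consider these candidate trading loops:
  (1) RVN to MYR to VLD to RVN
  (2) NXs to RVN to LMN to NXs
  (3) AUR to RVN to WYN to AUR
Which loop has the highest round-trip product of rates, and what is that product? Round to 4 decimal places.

(1) 1.943 × 0.7119 × 0.74 = 1.02358
(2) 1.239 × 0.9612 × 1.004 = 1.19569
(3) 3.767 × 0.2081 × 1.255 = 0.98381
Highest is cycle (2) at 1.1957 (>1, arbitrage).

1.1957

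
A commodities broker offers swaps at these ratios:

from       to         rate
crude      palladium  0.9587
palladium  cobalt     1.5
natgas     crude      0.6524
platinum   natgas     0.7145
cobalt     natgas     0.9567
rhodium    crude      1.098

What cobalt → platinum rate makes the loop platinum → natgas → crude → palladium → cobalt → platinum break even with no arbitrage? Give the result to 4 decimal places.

1.4918

Known legs of the cycle: 0.7145 × 0.6524 × 0.9587 × 1.5 = 0.67033233939
For no arbitrage the full-cycle product must be 1, so the missing rate is 1 / 0.67033233939 ≈ 1.491797.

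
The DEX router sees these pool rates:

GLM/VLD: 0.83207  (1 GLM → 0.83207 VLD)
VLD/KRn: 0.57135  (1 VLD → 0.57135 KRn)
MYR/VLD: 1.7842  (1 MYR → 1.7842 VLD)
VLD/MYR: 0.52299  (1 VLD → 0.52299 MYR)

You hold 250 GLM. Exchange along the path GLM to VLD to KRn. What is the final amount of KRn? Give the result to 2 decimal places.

118.85

250 GLM × 0.83207 = 208.0175 VLD
208.0175 VLD × 0.57135 = 118.850798625 KRn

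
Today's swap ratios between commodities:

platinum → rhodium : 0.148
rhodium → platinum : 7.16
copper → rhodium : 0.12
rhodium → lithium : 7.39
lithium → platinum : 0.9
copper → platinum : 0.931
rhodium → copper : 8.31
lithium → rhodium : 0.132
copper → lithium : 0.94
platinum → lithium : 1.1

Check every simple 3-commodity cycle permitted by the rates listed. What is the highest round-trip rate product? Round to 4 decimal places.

platinum→rhodium→copper→platinum: 0.148 × 8.31 × 0.931 = 1.14502
lithium→rhodium→platinum→lithium: 0.132 × 7.16 × 1.1 = 1.03963
lithium→rhodium→copper→lithium: 0.132 × 8.31 × 0.94 = 1.03110
lithium→platinum→rhodium→lithium: 0.9 × 0.148 × 7.39 = 0.98435
Maximum is platinum→rhodium→copper→platinum at 1.1450; arbitrage exists.

1.1450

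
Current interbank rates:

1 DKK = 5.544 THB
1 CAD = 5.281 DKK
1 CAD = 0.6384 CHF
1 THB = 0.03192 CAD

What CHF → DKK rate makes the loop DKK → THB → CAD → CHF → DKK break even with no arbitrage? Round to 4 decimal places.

Known legs of the cycle: 5.544 × 0.03192 × 0.6384 = 0.112974124032
For no arbitrage the full-cycle product must be 1, so the missing rate is 1 / 0.112974124032 ≈ 8.851584.

8.8516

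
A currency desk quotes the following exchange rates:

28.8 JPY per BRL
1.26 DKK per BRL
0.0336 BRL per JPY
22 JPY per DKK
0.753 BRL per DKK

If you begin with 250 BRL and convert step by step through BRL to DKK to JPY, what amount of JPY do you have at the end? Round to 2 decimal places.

250 BRL × 1.26 = 315 DKK
315 DKK × 22 = 6930 JPY

6930.00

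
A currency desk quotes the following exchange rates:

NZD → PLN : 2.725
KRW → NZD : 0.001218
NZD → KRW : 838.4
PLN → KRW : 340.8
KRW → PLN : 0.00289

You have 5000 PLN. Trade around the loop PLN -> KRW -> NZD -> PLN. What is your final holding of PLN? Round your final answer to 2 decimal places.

5000 PLN × 340.8 = 1704000 KRW
1704000 KRW × 0.001218 = 2075.472 NZD
2075.472 NZD × 2.725 = 5655.6612 PLN

5655.66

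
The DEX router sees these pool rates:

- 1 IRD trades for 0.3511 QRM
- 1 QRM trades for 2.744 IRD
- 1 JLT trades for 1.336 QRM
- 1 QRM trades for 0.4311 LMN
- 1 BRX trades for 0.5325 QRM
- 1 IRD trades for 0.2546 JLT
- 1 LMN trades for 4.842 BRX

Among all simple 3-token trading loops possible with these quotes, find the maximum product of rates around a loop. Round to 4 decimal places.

BRX→QRM→LMN→BRX: 0.5325 × 0.4311 × 4.842 = 1.11153
JLT→QRM→IRD→JLT: 1.336 × 2.744 × 0.2546 = 0.93336
Maximum is BRX→QRM→LMN→BRX at 1.1115; arbitrage exists.

1.1115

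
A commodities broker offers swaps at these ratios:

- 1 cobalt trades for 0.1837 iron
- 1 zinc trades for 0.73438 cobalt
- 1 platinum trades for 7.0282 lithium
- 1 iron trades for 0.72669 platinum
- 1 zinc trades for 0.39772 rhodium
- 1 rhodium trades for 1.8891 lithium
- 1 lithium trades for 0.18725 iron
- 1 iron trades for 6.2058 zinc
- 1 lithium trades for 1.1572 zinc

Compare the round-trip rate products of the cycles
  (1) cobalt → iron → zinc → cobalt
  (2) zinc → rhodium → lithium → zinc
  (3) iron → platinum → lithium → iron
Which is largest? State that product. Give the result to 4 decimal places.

(1) 0.1837 × 6.2058 × 0.73438 = 0.83720
(2) 0.39772 × 1.8891 × 1.1572 = 0.86944
(3) 0.72669 × 7.0282 × 0.18725 = 0.95635
Highest is cycle (3) at 0.9563 (≤1, no arbitrage).

0.9563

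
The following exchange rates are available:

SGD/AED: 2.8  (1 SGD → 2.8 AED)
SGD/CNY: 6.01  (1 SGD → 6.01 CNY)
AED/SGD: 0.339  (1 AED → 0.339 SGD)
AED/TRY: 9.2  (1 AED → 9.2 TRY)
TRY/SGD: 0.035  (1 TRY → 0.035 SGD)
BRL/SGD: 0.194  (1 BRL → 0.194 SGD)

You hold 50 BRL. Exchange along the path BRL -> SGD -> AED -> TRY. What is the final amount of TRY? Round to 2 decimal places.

50 BRL × 0.194 = 9.7 SGD
9.7 SGD × 2.8 = 27.16 AED
27.16 AED × 9.2 = 249.872 TRY

249.87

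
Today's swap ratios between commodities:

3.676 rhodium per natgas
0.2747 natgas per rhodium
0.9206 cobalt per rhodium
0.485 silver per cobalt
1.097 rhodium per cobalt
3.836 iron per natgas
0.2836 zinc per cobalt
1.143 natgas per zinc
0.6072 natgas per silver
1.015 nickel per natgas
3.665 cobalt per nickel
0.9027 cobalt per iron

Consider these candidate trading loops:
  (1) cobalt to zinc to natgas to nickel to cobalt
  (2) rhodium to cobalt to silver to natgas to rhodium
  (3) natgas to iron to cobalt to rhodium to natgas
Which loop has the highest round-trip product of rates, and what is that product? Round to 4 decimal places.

(1) 0.2836 × 1.143 × 1.015 × 3.665 = 1.20585
(2) 0.9206 × 0.485 × 0.6072 × 3.676 = 0.99660
(3) 3.836 × 0.9027 × 1.097 × 0.2747 = 1.04349
Highest is cycle (1) at 1.2058 (>1, arbitrage).

1.2058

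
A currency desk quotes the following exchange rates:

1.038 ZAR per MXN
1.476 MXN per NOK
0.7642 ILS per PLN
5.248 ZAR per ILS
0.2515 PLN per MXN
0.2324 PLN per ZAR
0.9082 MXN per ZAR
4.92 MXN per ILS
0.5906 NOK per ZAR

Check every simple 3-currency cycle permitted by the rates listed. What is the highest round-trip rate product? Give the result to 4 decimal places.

MXN→PLN→ILS→MXN: 0.2515 × 0.7642 × 4.92 = 0.94561
ZAR→PLN→ILS→ZAR: 0.2324 × 0.7642 × 5.248 = 0.93205
ZAR→NOK→MXN→ZAR: 0.5906 × 1.476 × 1.038 = 0.90485
Maximum is MXN→PLN→ILS→MXN at 0.9456; no arbitrage — every cycle loses value.

0.9456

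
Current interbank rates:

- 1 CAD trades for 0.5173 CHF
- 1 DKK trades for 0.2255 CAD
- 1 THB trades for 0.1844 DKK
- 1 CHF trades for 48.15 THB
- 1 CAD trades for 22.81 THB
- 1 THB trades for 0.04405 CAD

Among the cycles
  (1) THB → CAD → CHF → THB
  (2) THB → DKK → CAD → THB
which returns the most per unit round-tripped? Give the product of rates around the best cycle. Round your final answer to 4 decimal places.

1.0972

(1) 0.04405 × 0.5173 × 48.15 = 1.09720
(2) 0.1844 × 0.2255 × 22.81 = 0.94849
Highest is cycle (1) at 1.0972 (>1, arbitrage).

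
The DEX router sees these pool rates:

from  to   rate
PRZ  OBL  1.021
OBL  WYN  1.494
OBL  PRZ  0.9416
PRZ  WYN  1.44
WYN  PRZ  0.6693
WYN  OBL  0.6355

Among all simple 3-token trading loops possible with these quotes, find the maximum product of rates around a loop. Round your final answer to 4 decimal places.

PRZ→OBL→WYN→PRZ: 1.021 × 1.494 × 0.6693 = 1.02093
PRZ→WYN→OBL→PRZ: 1.44 × 0.6355 × 0.9416 = 0.86168
Maximum is PRZ→OBL→WYN→PRZ at 1.0209; arbitrage exists.

1.0209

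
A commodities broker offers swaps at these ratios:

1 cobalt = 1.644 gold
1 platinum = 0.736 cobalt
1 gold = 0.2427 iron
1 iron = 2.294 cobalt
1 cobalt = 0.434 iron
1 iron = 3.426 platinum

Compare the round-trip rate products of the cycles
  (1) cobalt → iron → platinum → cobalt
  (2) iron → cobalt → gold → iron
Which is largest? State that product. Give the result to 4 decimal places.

1.0943

(1) 0.434 × 3.426 × 0.736 = 1.09435
(2) 2.294 × 1.644 × 0.2427 = 0.91530
Highest is cycle (1) at 1.0943 (>1, arbitrage).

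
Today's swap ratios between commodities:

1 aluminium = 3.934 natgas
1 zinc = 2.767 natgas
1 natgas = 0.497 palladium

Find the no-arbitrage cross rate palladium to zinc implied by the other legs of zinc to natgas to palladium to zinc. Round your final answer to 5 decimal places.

0.72717

Known legs of the cycle: 2.767 × 0.497 = 1.375199
For no arbitrage the full-cycle product must be 1, so the missing rate is 1 / 1.375199 ≈ 0.7271675.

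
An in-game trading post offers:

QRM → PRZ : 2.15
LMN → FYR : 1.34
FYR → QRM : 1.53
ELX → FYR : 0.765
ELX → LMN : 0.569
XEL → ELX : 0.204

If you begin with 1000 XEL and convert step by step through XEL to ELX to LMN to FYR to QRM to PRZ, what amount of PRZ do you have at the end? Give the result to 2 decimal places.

511.65

1000 XEL × 0.204 = 204 ELX
204 ELX × 0.569 = 116.076 LMN
116.076 LMN × 1.34 = 155.54184 FYR
155.54184 FYR × 1.53 = 237.9790152 QRM
237.9790152 QRM × 2.15 = 511.65488268 PRZ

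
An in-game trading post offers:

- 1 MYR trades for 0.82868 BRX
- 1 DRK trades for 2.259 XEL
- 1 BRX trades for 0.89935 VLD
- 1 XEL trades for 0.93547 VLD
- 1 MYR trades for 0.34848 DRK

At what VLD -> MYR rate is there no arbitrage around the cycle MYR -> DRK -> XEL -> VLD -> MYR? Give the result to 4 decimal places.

Known legs of the cycle: 0.34848 × 2.259 × 0.93547 = 0.7364172508704
For no arbitrage the full-cycle product must be 1, so the missing rate is 1 / 0.7364172508704 ≈ 1.357926.

1.3579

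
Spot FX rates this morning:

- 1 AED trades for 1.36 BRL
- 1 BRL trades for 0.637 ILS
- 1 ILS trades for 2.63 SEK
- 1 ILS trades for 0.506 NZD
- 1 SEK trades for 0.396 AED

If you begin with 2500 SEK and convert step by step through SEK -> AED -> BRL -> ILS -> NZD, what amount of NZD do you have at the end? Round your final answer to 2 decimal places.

433.97

2500 SEK × 0.396 = 990 AED
990 AED × 1.36 = 1346.4 BRL
1346.4 BRL × 0.637 = 857.6568 ILS
857.6568 ILS × 0.506 = 433.9743408 NZD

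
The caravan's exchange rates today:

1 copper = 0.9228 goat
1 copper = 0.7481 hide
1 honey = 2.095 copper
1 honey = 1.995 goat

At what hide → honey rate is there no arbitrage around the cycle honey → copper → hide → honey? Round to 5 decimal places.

Known legs of the cycle: 2.095 × 0.7481 = 1.5672695
For no arbitrage the full-cycle product must be 1, so the missing rate is 1 / 1.5672695 ≈ 0.6380524.

0.63805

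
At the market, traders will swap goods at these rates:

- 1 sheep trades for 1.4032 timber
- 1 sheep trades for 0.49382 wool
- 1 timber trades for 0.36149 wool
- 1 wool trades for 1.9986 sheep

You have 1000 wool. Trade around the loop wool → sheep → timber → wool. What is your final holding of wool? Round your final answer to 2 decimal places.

1013.78

1000 wool × 1.9986 = 1998.6 sheep
1998.6 sheep × 1.4032 = 2804.43552 timber
2804.43552 timber × 0.36149 = 1013.7753961248 wool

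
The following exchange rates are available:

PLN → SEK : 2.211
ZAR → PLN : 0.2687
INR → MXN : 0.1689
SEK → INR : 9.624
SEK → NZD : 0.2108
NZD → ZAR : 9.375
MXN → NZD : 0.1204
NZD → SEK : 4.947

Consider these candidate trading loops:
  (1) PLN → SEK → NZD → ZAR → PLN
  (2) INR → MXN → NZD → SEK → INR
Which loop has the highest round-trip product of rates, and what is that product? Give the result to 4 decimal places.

1.1741

(1) 2.211 × 0.2108 × 9.375 × 0.2687 = 1.17408
(2) 0.1689 × 0.1204 × 4.947 × 9.624 = 0.96817
Highest is cycle (1) at 1.1741 (>1, arbitrage).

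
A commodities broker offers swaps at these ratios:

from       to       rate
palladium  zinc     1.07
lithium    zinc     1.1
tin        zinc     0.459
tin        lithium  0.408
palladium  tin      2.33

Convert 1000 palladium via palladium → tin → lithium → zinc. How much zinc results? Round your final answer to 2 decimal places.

1000 palladium × 2.33 = 2330 tin
2330 tin × 0.408 = 950.64 lithium
950.64 lithium × 1.1 = 1045.704 zinc

1045.70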